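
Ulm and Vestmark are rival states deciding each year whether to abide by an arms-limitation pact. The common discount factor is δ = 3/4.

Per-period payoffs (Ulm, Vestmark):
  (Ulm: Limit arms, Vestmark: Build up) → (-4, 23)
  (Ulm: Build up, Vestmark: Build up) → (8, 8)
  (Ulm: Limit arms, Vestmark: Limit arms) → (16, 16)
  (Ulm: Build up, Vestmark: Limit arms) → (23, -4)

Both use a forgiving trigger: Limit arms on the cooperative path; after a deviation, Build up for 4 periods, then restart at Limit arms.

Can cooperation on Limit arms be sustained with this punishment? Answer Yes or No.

Comparing payoff streams over the 5 periods until play realigns: cooperate → 16(1+δ+…+δ^4); deviate → 23 + 8(δ+…+δ^4).
Cooperation is sustained iff (16−8)(δ+…+δ^4) ≥ 23−16.
δ+…+δ^4 = 3/4·(1−(3/4)^4)/(1−3/4) = 2.0508, and (23−16)/(16−8) = 0.8750.
2.0508 ≥ 0.8750, so cooperation is sustainable.

Yes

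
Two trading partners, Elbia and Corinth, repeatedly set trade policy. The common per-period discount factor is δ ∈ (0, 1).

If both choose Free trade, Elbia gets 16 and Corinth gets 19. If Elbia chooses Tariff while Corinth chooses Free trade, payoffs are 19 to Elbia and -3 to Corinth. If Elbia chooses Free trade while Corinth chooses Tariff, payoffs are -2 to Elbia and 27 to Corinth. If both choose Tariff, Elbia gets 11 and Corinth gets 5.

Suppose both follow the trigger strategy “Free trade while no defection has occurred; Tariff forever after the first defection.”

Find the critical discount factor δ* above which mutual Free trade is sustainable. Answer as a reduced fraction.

For Elbia: deviation gain 19−16 = 3, per-period punishment loss 16−11 = 5. IC gives δ ≥ 3/8.
For Corinth: gain 8, loss 14 per period, so δ ≥ 8/22 = 4/11.
The tighter constraint is Elbia's, so cooperation needs δ ≥ 3/8.

3/8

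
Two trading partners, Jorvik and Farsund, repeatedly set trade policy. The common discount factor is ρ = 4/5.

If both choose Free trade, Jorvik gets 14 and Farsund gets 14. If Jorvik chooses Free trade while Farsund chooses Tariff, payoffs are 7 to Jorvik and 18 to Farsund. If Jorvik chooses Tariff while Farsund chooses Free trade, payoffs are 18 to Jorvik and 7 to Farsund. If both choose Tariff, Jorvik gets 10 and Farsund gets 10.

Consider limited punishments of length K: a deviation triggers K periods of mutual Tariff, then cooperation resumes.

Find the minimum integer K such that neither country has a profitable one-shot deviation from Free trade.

IC: ρ(1−ρ^K)/(1−ρ) ≥ (18−14)/(14−10) = 1.
With ρ = 4/5: need 1 − ρ^K ≥ 1·(1−4/5)/(4/5), i.e. ρ^K ≤ 0.7500.
Since (4/5)^1 = 0.8000 and (4/5)^2 = 0.6400, the smallest such K is 2.

2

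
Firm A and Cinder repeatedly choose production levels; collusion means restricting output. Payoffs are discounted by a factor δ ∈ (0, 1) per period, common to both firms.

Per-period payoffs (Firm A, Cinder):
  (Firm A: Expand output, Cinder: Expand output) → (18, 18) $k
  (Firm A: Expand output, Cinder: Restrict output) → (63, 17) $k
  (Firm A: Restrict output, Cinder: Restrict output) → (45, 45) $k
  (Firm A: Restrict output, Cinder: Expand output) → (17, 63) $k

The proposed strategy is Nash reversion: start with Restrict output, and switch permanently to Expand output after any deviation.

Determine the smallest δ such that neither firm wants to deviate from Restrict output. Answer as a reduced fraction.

2/5

One-period gain from deviating is 63 − 45 = 18. The loss is 45 − 18 = 27 in every subsequent period, with present value 27·δ/(1−δ).
Deviation is unprofitable when 27·δ/(1−δ) ≥ 18, i.e. δ/(1−δ) ≥ 2/3.
Equivalently δ ≥ 18/(18+27) = 2/5.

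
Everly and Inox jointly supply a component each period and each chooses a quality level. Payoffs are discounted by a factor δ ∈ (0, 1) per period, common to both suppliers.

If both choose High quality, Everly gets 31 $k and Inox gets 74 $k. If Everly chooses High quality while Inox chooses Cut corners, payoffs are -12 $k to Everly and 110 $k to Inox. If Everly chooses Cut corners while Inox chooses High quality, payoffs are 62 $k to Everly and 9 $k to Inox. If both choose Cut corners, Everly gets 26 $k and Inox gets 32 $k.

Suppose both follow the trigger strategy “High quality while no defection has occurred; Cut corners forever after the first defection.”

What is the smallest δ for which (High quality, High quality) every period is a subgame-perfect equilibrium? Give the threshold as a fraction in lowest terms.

For Everly: deviation gain 62−31 = 31, per-period punishment loss 31−26 = 5. IC gives δ ≥ 31/36.
For Inox: gain 36, loss 42 per period, so δ ≥ 36/78 = 6/13.
The tighter constraint is Everly's, so cooperation needs δ ≥ 31/36.

31/36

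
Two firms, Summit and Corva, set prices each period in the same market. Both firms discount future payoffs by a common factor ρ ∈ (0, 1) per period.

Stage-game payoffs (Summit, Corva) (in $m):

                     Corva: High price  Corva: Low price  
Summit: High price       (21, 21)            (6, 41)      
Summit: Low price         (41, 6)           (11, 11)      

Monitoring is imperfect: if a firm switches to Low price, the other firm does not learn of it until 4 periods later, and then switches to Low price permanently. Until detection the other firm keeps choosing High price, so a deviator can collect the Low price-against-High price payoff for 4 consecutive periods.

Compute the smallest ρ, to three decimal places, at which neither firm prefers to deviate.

0.904

The best deviation is to choose Low price for all 4 undetected periods, earning 41 each, then 11 forever once detected.
Deviation value: 41(1−ρ^4)/(1−ρ) + 11ρ^4/(1−ρ); cooperation value: 21/(1−ρ).
IC: 21 ≥ 41(1−ρ^4) + 11ρ^4 = 41 − 30ρ^4.
So ρ^4 ≥ 20/30 = 2/3, giving ρ ≥ (2/3)^(1/4) ≈ 0.904.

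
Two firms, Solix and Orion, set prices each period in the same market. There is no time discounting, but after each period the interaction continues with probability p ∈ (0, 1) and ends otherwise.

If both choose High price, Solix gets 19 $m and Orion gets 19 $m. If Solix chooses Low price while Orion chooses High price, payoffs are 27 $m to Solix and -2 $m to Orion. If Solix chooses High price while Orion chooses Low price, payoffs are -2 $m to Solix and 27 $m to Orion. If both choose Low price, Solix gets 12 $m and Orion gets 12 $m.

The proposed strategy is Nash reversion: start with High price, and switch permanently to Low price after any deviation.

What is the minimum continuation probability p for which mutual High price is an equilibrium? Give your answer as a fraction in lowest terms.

Expected cooperation value is 19 + p·19 + p²·19 + … = 19/(1−p); deviation gives 27 + p·12/(1−p).
19 ≥ 27(1−p) + 12p ⇒ 15p ≥ 8 ⇒ p ≥ 8/15.

8/15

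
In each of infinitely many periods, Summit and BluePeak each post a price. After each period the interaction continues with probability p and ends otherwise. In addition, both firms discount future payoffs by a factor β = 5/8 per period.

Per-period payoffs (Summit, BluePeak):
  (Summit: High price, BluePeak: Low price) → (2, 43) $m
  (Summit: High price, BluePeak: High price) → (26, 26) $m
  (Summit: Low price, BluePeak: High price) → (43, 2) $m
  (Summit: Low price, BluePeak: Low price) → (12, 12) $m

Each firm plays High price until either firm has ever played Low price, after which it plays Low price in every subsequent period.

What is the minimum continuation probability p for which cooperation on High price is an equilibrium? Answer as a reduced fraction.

With continuation probability p and discount β, the effective per-period discount factor is βp.
Grim-trigger IC: βp ≥ (43−26)/(43−12) = 17/31.
So p ≥ (17/31)/(5/8) = 136/155.

136/155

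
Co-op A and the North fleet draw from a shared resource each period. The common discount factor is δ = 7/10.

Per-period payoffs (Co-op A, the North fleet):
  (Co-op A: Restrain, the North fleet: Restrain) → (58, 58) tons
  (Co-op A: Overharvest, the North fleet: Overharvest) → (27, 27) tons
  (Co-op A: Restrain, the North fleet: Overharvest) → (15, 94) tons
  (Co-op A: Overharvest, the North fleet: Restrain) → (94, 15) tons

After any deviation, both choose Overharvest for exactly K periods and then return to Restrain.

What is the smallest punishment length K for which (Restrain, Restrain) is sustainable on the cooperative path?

Need Σ_{k=1}^{K} δ^k ≥ (94−58)/(58−27) = 1.1613 at δ = 7/10.
At K = 1 the sum is 0.7000 < 1.1613; at K = 2 it is 1.1900 ≥ 1.1613.
So the minimum punishment length is K = 2.

2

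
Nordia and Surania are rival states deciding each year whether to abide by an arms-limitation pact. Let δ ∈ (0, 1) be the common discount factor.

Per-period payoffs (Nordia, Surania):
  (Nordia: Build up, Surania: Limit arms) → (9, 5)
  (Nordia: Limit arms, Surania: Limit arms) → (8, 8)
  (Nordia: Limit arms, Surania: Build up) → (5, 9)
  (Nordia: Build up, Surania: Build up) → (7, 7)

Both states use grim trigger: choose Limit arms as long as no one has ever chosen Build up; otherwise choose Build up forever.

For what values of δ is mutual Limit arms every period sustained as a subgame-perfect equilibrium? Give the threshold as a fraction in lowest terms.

Under grim trigger the critical discount factor is (T−C)/(T−P) with T = 9, C = 8, P = 7.
δ* = (9−8)/(9−7) = 1/2.

1/2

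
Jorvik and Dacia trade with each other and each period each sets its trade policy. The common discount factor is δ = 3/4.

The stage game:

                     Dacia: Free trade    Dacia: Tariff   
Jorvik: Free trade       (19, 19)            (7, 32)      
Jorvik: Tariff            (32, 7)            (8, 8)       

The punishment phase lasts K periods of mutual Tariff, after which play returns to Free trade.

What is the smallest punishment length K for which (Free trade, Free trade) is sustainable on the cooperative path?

2

Need Σ_{k=1}^{K} δ^k ≥ (32−19)/(19−8) = 1.1818 at δ = 3/4.
At K = 1 the sum is 0.7500 < 1.1818; at K = 2 it is 1.3125 ≥ 1.1818.
So the minimum punishment length is K = 2.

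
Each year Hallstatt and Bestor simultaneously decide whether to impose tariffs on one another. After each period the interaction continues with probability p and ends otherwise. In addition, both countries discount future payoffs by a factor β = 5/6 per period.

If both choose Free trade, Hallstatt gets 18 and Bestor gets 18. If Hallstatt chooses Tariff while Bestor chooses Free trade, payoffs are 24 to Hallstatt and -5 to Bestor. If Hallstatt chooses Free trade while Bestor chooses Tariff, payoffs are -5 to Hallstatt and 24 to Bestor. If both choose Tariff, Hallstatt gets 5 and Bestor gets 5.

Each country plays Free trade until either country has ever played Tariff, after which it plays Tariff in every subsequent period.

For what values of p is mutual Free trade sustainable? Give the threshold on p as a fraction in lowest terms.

36/95

With continuation probability p and discount β, the effective per-period discount factor is βp.
Grim-trigger IC: βp ≥ (24−18)/(24−5) = 6/19.
So p ≥ (6/19)/(5/6) = 36/95.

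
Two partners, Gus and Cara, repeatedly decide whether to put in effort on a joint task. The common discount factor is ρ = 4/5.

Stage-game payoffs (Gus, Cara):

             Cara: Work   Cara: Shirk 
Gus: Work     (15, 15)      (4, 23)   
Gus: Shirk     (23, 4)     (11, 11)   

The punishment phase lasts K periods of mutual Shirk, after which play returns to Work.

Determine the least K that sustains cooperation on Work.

Need Σ_{k=1}^{K} ρ^k ≥ (23−15)/(15−11) = 2.0000 at ρ = 4/5.
At K = 3 the sum is 1.9520 < 2.0000; at K = 4 it is 2.3616 ≥ 2.0000.
So the minimum punishment length is K = 4.

4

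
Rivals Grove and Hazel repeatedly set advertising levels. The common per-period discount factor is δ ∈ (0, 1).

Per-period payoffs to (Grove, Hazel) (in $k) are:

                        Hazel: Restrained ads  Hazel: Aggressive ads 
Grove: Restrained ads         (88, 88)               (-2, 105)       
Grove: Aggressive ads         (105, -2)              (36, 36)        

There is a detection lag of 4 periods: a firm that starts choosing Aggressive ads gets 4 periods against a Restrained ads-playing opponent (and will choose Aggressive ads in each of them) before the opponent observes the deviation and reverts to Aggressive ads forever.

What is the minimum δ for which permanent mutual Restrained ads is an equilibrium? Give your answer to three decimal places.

0.705

The best deviation is to choose Aggressive ads for all 4 undetected periods, earning 105 each, then 36 forever once detected.
Deviation value: 105(1−δ^4)/(1−δ) + 36δ^4/(1−δ); cooperation value: 88/(1−δ).
IC: 88 ≥ 105(1−δ^4) + 36δ^4 = 105 − 69δ^4.
So δ^4 ≥ 17/69, giving δ ≥ (17/69)^(1/4) ≈ 0.705.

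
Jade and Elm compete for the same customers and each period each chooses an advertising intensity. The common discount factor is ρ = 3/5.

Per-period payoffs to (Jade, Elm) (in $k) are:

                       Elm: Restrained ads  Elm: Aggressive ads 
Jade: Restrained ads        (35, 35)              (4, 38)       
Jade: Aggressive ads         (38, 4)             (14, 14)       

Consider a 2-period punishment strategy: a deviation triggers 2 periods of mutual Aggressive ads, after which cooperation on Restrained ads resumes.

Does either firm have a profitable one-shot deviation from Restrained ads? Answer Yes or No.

A one-shot deviation gives 38 now, then 14 for 2 periods, then back to 35.
Gain from deviating: (38−35) today; loss: (35−14) in each of the next 2 periods.
No-deviation condition: (35−14)(ρ+…+ρ^2) ≥ 38−35, i.e. ρ+…+ρ^2 ≥ 1/7.
At ρ = 3/5: ρ+…+ρ^2 = 0.9600 ≥ 0.1429.
So cooperation is sustainable.

No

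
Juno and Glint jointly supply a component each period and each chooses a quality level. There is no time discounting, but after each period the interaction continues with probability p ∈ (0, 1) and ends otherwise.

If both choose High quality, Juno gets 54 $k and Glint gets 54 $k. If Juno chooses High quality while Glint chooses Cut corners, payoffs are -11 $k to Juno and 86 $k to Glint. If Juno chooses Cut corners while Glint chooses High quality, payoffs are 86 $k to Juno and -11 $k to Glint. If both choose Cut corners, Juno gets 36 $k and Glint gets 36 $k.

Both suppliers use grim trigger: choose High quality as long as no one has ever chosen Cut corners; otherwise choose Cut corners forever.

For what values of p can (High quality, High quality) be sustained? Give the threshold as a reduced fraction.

With no time discounting, the continuation probability p plays the role of the discount factor.
Grim-trigger IC: 54/(1−p) ≥ 86 + 36p/(1−p) ⇒ p ≥ (86−54)/(86−36) = 16/25.

16/25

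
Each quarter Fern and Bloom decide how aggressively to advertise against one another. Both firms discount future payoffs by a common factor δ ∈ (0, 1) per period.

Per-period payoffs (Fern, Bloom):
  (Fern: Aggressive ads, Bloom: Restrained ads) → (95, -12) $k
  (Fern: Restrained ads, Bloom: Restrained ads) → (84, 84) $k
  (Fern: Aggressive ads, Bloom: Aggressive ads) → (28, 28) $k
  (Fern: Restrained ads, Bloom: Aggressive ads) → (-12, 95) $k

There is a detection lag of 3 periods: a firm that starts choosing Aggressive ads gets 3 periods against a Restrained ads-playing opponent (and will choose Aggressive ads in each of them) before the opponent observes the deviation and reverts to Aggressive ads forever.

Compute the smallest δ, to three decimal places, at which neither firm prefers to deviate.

A deviator earns 95 for 3 periods, then 28 forever; cooperating earns 84 forever. Multiplying the IC by (1−δ):
84 ≥ 95(1−δ^3) + 28δ^3, so 67·δ^3 ≥ 11 and δ^3 ≥ 11/67.
δ ≥ (11/67)^(1/3) ≈ 0.548.

0.548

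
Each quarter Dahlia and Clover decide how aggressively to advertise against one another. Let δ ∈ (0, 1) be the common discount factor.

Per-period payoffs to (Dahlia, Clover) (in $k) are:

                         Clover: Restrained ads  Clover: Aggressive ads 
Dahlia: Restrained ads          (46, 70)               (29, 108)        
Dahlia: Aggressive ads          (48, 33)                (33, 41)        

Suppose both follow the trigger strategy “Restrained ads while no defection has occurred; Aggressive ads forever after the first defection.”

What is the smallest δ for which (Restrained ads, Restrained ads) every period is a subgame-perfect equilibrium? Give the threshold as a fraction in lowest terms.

For Dahlia: deviation gain 48−46 = 2, per-period punishment loss 46−33 = 13. IC gives δ ≥ 2/15.
For Clover: gain 38, loss 29 per period, so δ ≥ 38/67.
The tighter constraint is Clover's, so cooperation needs δ ≥ 38/67.

38/67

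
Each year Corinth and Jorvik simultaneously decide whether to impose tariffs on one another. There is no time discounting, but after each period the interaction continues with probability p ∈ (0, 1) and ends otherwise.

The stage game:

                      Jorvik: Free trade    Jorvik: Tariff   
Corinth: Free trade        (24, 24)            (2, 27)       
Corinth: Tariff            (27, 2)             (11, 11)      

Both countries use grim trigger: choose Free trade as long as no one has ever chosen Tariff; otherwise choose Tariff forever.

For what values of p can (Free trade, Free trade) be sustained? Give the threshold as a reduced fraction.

Expected cooperation value is 24 + p·24 + p²·24 + … = 24/(1−p); deviation gives 27 + p·11/(1−p).
24 ≥ 27(1−p) + 11p ⇒ 16p ≥ 3 ⇒ p ≥ 3/16.

3/16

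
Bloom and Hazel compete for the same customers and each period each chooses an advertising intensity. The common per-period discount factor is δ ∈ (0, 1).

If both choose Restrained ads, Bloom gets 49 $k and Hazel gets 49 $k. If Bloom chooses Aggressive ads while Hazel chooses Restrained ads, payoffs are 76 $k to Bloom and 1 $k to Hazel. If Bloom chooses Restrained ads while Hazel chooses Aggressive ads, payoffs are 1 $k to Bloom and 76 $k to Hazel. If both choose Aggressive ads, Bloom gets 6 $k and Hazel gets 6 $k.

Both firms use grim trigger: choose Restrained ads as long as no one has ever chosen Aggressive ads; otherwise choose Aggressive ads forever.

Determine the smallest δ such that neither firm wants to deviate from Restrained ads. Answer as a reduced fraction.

27/70

49/(1−δ) ≥ 76 + 6δ/(1−δ)
49 ≥ 76 − 70δ
δ ≥ 27/70.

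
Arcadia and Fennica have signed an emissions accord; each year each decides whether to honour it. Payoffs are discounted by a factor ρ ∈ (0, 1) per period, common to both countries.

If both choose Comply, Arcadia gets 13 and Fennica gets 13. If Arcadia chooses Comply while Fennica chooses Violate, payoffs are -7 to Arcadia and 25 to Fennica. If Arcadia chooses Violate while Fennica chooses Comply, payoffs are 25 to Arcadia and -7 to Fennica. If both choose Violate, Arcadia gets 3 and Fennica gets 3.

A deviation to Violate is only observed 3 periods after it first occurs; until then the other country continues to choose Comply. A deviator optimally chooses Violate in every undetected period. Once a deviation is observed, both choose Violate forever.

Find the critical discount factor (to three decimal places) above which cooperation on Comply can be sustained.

The best deviation is to choose Violate for all 3 undetected periods, earning 25 each, then 3 forever once detected.
Deviation value: 25(1−ρ^3)/(1−ρ) + 3ρ^3/(1−ρ); cooperation value: 13/(1−ρ).
IC: 13 ≥ 25(1−ρ^3) + 3ρ^3 = 25 − 22ρ^3.
So ρ^3 ≥ 12/22 = 6/11, giving ρ ≥ (6/11)^(1/3) ≈ 0.817.

0.817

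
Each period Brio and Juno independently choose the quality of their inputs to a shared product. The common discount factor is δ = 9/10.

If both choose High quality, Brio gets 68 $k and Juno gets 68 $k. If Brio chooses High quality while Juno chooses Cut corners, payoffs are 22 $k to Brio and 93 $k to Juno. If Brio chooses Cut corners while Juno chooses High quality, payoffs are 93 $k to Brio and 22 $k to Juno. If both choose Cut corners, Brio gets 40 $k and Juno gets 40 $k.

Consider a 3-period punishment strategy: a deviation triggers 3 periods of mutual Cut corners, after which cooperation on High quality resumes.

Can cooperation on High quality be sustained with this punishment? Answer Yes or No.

Yes

A one-shot deviation gives 93 now, then 40 for 3 periods, then back to 68.
Gain from deviating: (93−68) today; loss: (68−40) in each of the next 3 periods.
No-deviation condition: (68−40)(δ+…+δ^3) ≥ 93−68, i.e. δ+…+δ^3 ≥ 25/28.
At δ = 9/10: δ+…+δ^3 = 2.4390 ≥ 0.8929.
So cooperation is sustainable.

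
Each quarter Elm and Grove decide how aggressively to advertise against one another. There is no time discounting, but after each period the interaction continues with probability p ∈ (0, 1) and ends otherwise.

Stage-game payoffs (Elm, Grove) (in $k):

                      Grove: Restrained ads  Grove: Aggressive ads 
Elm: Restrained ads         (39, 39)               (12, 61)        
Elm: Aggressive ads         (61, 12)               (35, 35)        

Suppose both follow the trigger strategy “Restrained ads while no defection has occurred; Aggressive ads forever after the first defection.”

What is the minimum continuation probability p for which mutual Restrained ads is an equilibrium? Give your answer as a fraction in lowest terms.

Expected cooperation value is 39 + p·39 + p²·39 + … = 39/(1−p); deviation gives 61 + p·35/(1−p).
39 ≥ 61(1−p) + 35p ⇒ 26p ≥ 22 ⇒ p ≥ 22/26 = 11/13.

11/13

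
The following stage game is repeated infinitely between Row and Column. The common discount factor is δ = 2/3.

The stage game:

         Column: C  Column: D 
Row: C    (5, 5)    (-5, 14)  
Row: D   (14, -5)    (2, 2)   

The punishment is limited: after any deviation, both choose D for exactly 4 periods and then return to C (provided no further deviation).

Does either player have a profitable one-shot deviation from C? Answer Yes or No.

Yes

IC: δ+…+δ^4 ≥ (14−5)/(5−2) = 3.
At δ = 2/3: partial sum = 1.6049 < 3.0000. Cooperation not sustainable.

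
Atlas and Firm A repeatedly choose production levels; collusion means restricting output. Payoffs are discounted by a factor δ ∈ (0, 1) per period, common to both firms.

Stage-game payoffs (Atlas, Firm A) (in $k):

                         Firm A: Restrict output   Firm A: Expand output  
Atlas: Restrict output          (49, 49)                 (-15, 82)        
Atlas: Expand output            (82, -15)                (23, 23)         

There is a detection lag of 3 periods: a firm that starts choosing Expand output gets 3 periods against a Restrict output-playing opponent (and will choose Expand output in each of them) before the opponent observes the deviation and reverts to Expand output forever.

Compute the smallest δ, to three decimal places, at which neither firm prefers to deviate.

0.824

A deviator earns 82 for 3 periods, then 23 forever; cooperating earns 49 forever. Multiplying the IC by (1−δ):
49 ≥ 82(1−δ^3) + 23δ^3, so 59·δ^3 ≥ 33 and δ^3 ≥ 33/59.
δ ≥ (33/59)^(1/3) ≈ 0.824.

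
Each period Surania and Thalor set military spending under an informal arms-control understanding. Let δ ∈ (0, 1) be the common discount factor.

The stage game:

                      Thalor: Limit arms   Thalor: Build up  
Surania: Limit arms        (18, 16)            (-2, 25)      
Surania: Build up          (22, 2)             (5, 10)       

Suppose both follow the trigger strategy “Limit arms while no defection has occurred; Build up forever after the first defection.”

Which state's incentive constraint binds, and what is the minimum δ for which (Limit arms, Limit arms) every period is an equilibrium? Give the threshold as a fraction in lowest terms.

Thalor; δ ≥ 3/5

Surania's threshold: (22−18)/(22−5) = 4/17.
Thalor's threshold: (25−16)/(25−10) = 3/5.
4/17 < 3/5, so Thalor binds and δ* = 3/5.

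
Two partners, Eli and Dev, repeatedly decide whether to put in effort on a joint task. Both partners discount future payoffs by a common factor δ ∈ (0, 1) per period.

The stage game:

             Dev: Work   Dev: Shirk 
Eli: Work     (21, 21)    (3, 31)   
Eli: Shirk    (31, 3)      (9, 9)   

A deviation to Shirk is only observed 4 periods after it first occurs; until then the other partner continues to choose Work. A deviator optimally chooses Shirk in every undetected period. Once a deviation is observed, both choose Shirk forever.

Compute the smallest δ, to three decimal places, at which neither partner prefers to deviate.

A deviator earns 31 for 4 periods, then 9 forever; cooperating earns 21 forever. Multiplying the IC by (1−δ):
21 ≥ 31(1−δ^4) + 9δ^4, so 22·δ^4 ≥ 10 and δ^4 ≥ 5/11.
δ ≥ (5/11)^(1/4) ≈ 0.821.

0.821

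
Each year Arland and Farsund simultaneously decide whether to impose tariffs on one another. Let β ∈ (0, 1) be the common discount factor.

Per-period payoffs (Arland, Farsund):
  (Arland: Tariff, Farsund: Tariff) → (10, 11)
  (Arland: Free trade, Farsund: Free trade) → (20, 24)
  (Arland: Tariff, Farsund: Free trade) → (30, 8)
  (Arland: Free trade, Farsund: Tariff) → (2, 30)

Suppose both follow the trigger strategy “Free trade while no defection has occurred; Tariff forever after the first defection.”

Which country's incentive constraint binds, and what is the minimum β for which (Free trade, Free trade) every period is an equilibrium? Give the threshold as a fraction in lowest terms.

Arland: cooperation gives 20 each period; deviation gives 30 once then 10 forever.
  20/(1−β) ≥ 30 + 10β/(1−β) ⇒ β ≥ 10/20 = 1/2.
Farsund: cooperation gives 24 each period; deviation gives 30 once then 11 forever.
  β ≥ 6/19.
Both must hold, so the binding constraint is Arland's: β ≥ 1/2.

Arland; β ≥ 1/2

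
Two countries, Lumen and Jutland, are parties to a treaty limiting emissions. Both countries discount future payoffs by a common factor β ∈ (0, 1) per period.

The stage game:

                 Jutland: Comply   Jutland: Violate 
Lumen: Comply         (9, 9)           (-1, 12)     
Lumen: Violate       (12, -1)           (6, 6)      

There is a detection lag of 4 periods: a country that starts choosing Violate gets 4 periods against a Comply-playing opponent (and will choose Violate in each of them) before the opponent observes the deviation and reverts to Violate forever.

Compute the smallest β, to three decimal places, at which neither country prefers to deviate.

A deviator earns 12 for 4 periods, then 6 forever; cooperating earns 9 forever. Multiplying the IC by (1−β):
9 ≥ 12(1−β^4) + 6β^4, so 6·β^4 ≥ 3 and β^4 ≥ 1/2.
β ≥ (1/2)^(1/4) ≈ 0.841.

0.841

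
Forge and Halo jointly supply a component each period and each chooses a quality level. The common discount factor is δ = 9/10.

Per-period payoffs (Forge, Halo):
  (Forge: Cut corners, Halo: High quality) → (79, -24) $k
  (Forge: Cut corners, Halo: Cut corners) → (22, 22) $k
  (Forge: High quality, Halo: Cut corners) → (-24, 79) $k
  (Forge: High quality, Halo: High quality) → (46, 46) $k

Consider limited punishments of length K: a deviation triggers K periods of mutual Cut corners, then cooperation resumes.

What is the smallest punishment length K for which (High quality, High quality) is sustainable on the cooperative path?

Need Σ_{k=1}^{K} δ^k ≥ (79−46)/(46−22) = 1.3750 at δ = 9/10.
At K = 1 the sum is 0.9000 < 1.3750; at K = 2 it is 1.7100 ≥ 1.3750.
So the minimum punishment length is K = 2.

2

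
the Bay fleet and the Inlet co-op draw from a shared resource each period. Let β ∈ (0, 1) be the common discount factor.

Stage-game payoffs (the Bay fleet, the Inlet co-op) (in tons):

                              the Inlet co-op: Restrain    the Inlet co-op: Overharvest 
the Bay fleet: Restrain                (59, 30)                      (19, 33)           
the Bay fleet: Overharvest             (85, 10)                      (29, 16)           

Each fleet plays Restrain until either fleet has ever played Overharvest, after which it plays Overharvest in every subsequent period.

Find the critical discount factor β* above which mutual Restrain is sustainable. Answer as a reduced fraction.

the Bay fleet's threshold: (85−59)/(85−29) = 13/28.
the Inlet co-op's threshold: (33−30)/(33−16) = 3/17.
13/28 > 3/17, so the Bay fleet binds and β* = 13/28.

13/28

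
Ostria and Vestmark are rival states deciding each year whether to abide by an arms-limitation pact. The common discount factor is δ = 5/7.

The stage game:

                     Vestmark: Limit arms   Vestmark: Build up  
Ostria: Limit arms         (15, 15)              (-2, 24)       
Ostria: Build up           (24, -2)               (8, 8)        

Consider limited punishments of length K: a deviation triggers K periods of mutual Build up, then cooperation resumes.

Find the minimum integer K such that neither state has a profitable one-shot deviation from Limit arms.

3

IC: δ(1−δ^K)/(1−δ) ≥ (24−15)/(15−8) = 9/7.
With δ = 5/7: need 1 − δ^K ≥ 9/7·(1−5/7)/(5/7), i.e. δ^K ≤ 0.4857.
Since (5/7)^2 = 0.5102 and (5/7)^3 = 0.3644, the smallest such K is 3.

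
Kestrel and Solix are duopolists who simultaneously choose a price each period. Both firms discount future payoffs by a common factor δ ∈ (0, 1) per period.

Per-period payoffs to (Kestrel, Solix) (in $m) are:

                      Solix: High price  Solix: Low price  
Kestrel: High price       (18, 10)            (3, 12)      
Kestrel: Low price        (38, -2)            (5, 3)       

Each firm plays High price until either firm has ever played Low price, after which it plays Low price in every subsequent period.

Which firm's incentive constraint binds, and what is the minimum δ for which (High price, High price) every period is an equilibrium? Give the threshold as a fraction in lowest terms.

Kestrel; δ ≥ 20/33

Kestrel's threshold: (38−18)/(38−5) = 20/33.
Solix's threshold: (12−10)/(12−3) = 2/9.
20/33 > 2/9, so Kestrel binds and δ* = 20/33.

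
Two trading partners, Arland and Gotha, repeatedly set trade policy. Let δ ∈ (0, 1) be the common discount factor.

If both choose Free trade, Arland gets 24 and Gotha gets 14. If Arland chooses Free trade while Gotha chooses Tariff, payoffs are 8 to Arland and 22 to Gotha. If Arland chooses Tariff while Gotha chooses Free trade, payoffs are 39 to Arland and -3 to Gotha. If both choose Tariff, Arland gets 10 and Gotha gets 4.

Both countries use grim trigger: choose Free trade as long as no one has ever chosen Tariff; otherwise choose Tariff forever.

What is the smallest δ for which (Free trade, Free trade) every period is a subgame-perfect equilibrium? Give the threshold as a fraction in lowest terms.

Arland: cooperation gives 24 each period; deviation gives 39 once then 10 forever.
  24/(1−δ) ≥ 39 + 10δ/(1−δ) ⇒ δ ≥ 15/29.
Gotha: cooperation gives 14 each period; deviation gives 22 once then 4 forever.
  δ ≥ 8/18 = 4/9.
Both must hold, so the binding constraint is Arland's: δ ≥ 15/29.

15/29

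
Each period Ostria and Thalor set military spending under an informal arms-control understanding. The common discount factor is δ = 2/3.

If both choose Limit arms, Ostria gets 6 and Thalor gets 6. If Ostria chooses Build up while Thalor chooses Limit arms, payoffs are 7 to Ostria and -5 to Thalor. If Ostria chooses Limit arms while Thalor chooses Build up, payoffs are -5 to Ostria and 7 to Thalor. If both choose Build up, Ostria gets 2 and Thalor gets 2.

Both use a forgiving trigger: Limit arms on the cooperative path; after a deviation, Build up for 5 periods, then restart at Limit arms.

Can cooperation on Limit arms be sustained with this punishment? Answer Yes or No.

Yes

A one-shot deviation gives 7 now, then 2 for 5 periods, then back to 6.
Gain from deviating: (7−6) today; loss: (6−2) in each of the next 5 periods.
No-deviation condition: (6−2)(δ+…+δ^5) ≥ 7−6, i.e. δ+…+δ^5 ≥ 1/4.
At δ = 2/3: δ+…+δ^5 = 1.7366 ≥ 0.2500.
So cooperation is sustainable.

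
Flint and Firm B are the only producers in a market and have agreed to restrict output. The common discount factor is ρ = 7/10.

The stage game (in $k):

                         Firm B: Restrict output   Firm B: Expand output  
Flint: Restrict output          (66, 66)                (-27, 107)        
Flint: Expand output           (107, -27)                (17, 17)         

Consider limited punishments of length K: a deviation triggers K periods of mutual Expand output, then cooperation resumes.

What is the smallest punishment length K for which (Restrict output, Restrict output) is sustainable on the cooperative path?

2

IC: ρ(1−ρ^K)/(1−ρ) ≥ (107−66)/(66−17) = 41/49.
With ρ = 7/10: need 1 − ρ^K ≥ 41/49·(1−7/10)/(7/10), i.e. ρ^K ≤ 0.6414.
Since (7/10)^1 = 0.7000 and (7/10)^2 = 0.4900, the smallest such K is 2.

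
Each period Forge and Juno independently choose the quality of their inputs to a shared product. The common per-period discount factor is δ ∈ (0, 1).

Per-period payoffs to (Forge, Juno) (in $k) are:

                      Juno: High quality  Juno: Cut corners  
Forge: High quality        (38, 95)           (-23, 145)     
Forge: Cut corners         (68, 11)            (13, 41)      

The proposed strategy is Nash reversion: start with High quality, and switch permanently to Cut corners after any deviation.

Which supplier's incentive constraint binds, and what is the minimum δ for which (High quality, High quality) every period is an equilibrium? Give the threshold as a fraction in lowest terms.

Forge's threshold: (68−38)/(68−13) = 6/11.
Juno's threshold: (145−95)/(145−41) = 25/52.
6/11 > 25/52, so Forge binds and δ* = 6/11.

Forge; δ ≥ 6/11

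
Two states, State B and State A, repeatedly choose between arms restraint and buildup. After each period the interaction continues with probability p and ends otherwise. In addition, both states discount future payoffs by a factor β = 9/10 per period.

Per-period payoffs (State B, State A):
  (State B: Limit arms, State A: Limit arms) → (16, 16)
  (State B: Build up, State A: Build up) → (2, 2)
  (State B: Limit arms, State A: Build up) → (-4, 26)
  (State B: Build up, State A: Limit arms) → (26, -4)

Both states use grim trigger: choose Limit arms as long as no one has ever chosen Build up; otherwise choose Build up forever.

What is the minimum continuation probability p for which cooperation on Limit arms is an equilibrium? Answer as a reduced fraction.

With continuation probability p and discount β, the effective per-period discount factor is βp.
Grim-trigger IC: βp ≥ (26−16)/(26−2) = 5/12.
So p ≥ (5/12)/(9/10) = 25/54.

25/54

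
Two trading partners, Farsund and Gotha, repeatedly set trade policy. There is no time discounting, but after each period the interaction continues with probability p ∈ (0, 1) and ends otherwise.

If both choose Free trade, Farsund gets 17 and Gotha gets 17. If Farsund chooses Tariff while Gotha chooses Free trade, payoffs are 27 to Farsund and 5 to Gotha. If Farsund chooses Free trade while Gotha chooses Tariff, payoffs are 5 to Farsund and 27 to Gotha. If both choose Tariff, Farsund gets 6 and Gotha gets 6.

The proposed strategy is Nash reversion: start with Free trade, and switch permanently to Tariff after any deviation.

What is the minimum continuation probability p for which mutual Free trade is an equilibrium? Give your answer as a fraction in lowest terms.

Expected cooperation value is 17 + p·17 + p²·17 + … = 17/(1−p); deviation gives 27 + p·6/(1−p).
17 ≥ 27(1−p) + 6p ⇒ 21p ≥ 10 ⇒ p ≥ 10/21.

10/21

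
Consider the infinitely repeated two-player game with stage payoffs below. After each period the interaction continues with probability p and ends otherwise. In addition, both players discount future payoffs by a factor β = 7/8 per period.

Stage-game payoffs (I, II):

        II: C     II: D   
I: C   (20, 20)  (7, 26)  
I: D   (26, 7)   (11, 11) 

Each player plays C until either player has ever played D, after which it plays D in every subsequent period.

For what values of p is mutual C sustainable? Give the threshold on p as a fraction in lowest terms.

16/35

Expected continuation weight on next period's payoff is β·p = 7/8·p, which plays the role of the discount factor.
Cooperation requires 7/8·p ≥ (26−20)/(26−11) = 2/5, hence p ≥ 16/35.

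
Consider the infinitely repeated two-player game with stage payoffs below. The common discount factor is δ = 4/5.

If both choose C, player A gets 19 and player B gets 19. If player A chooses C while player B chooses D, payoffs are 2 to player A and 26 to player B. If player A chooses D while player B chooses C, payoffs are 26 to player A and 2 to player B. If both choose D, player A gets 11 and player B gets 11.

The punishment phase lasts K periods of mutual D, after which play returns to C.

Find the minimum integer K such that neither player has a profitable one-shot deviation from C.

Need Σ_{k=1}^{K} δ^k ≥ (26−19)/(19−11) = 0.8750 at δ = 4/5.
At K = 1 the sum is 0.8000 < 0.8750; at K = 2 it is 1.4400 ≥ 0.8750.
So the minimum punishment length is K = 2.

2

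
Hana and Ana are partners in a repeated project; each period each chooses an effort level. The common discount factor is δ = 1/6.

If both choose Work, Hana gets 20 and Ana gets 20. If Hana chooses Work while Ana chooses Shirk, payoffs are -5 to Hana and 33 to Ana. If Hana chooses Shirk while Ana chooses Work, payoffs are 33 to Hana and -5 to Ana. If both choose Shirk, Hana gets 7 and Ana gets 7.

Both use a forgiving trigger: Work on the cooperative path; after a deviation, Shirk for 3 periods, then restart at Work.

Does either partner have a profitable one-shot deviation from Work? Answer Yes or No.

A one-shot deviation gives 33 now, then 7 for 3 periods, then back to 20.
Gain from deviating: (33−20) today; loss: (20−7) in each of the next 3 periods.
No-deviation condition: (20−7)(δ+…+δ^3) ≥ 33−20, i.e. δ+…+δ^3 ≥ 1.
At δ = 1/6: δ+…+δ^3 = 0.1991 < 1.0000.
So cooperation is not sustainable.

Yes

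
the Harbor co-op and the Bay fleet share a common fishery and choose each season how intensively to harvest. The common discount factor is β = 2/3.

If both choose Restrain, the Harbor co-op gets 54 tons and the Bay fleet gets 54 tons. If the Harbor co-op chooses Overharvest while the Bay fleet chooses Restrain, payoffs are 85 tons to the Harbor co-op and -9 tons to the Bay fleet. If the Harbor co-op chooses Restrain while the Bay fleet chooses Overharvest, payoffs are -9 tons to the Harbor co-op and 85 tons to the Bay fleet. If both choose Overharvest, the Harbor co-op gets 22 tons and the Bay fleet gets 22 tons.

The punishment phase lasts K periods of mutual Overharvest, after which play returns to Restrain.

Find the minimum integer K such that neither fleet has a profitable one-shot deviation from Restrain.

2

No profitable deviation requires (54−22)(β+…+β^K) ≥ 85−54, i.e. β+…+β^K ≥ 31/32 ≈ 0.9688.
With β = 2/3, the partial sums are K=1: 0.6667, K=2: 1.1111.
K = 2 is the first length at which the sum reaches 0.9688.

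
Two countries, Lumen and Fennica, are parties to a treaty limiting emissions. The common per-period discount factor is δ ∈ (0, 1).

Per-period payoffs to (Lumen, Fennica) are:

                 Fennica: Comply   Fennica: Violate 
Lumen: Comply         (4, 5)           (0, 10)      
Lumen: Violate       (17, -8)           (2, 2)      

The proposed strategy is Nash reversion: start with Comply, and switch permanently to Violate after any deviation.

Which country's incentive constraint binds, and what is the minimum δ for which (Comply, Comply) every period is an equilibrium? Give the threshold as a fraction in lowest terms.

Lumen; δ ≥ 13/15

For Lumen: deviation gain 17−4 = 13, per-period punishment loss 4−2 = 2. IC gives δ ≥ 13/15.
For Fennica: gain 5, loss 3 per period, so δ ≥ 5/8.
The tighter constraint is Lumen's, so cooperation needs δ ≥ 13/15.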